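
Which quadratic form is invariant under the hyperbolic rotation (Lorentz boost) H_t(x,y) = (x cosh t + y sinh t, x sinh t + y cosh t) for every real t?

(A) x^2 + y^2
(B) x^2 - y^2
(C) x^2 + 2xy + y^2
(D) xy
B

Write x' = x cosh t + y sinh t, y' = x sinh t + y cosh t and substitute into each option:
(A) x^2 + y^2: (x cosh t + y sinh t)^2 + (x sinh t + y cosh t)^2 = (x^2 + y^2)(cosh^2 t + sinh^2 t) + 4xy sinh t cosh t = (x^2 + y^2) cosh 2t + 2xy sinh 2t   [not invariant for t != 0]
(B) x^2 - y^2: (x cosh t + y sinh t)^2 - (x sinh t + y cosh t)^2 = x^2(cosh^2 t - sinh^2 t) + 2xy(cosh t sinh t - sinh t cosh t) + y^2(sinh^2 t - cosh^2 t) = x^2 - y^2   [invariant, using cosh^2 t - sinh^2 t = 1]
(C) x^2 + 2xy + y^2: (x' + y')^2 with x' + y' = (x + y)(cosh t + sinh t) = (x + y)e^t, so it becomes (x + y)^2 e^(2t)   [not invariant for t != 0]
(D) xy: (x cosh t + y sinh t)(x sinh t + y cosh t) = xy(cosh^2 t + sinh^2 t) + (x^2 + y^2) sinh t cosh t = xy cosh 2t + (x^2 + y^2)(sinh 2t)/2   [not invariant for t != 0]

Only (B) x^2 - y^2 is unchanged; it is the Minkowski form preserved by Lorentz boosts, just as x^2 + y^2 is preserved by ordinary rotations.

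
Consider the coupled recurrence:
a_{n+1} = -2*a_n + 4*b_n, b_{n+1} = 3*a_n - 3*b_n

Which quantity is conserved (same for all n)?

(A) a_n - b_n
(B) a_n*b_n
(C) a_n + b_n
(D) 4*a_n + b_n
C

Replace a_n by a_{n+1} = -2*a_n + 4*b_n and b_n by b_{n+1} = 3*a_n - 3*b_n in each option and simplify:
(A) a_n - b_n  ->  (-2*a_n + 4*b_n) - (3*a_n - 3*b_n) = -5*a_n + 7*b_n   [not conserved]
(B) a_n*b_n  ->  (-2*a_n + 4*b_n)*(3*a_n - 3*b_n) = -6*a_n^2 + 18*a_n*b_n - 12*b_n^2   [not conserved]
(C) a_n + b_n  ->  (-2*a_n + 4*b_n) + (3*a_n - 3*b_n) = a_n + b_n   [conserved]
(D) 4*a_n + b_n  ->  4*(-2*a_n + 4*b_n) + (3*a_n - 3*b_n) = -5*a_n + 13*b_n   [not conserved]

Only (C) a_n + b_n returns to itself after one step, so it is the conserved quantity.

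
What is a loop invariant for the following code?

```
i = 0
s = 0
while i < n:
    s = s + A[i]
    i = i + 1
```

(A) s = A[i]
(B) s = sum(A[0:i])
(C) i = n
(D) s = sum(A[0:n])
B

A loop invariant must hold before the first iteration and be re-established by every execution of the body.

(B) s = sum(A[0:i]): Initially i = 0 and s = 0 = sum of the empty slice A[0:0]. If s = sum(A[0:i]) holds at the top of an iteration, the body sets s to sum(A[0:i]) + A[i] = sum(A[0:i+1]) and then i to i+1, so s = sum(A[0:i]) holds again. At exit i = n, giving s = sum(A[0:n]).

The other options fail:
(A) s = A[i]: after the first iteration s = A[0] but i = 1, so s = A[i] compares s with the wrong element (and fails in general).
(C) i = n: false initially (i = 0); it is the exit condition, not an invariant.
(D) s = sum(A[0:n]): false before the loop (s = 0, not the full sum) -- it only becomes true at exit.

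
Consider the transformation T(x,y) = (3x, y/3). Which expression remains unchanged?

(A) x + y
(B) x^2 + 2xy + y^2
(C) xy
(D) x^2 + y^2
C

An expression E(x,y) is invariant under T if E(T(x,y)) = E(x,y). Here T(x,y) = (3x, y/3).
Substitute the transformed coordinates into each option and compare with the original:
(A) x + y  ->  (3x) + (y/3) = 3x + y/3   [differs from x + y: not invariant]
(B) x^2 + 2xy + y^2  ->  (3x)^2 + 2(3x)(y/3) + (y/3)^2 = 9x^2 + 2xy + y^2/9   [differs from x^2 + 2xy + y^2: not invariant]
(C) xy  ->  (3x)(y/3) = xy   [equals xy: invariant]
(D) x^2 + y^2  ->  (3x)^2 + (y/3)^2 = 9x^2 + y^2/9   [differs from x^2 + y^2: not invariant]

Only option (C), xy, is unchanged by the transformation.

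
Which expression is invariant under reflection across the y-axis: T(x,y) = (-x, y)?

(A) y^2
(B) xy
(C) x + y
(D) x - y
A

The map is reflection across the y-axis: T(x,y) = (-x, y).
Substitute the transformed coordinates into each option and compare with the original:
(A) y^2  ->  (y)^2 = y^2   [equals y^2: invariant]
(B) xy  ->  (-x)(y) = -xy   [differs from xy: not invariant]
(C) x + y  ->  (-x) + (y) = -x + y   [differs from x + y: not invariant]
(D) x - y  ->  (-x) - (y) = -x - y   [differs from x - y: not invariant]

Only option (A), y^2, is unchanged by the transformation.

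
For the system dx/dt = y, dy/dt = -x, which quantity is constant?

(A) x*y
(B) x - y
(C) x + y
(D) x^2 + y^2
D

A first integral I satisfies dI/dt = 0 along every solution. Differentiate each option and use the equation of motion:
(A) d/dt[x*y] = (dx/dt)y + x(dy/dt) = y^2 - x^2, not identically 0
(B) d/dt[x - y] = y - (-x) = x + y, not identically 0
(C) d/dt[x + y] = y + (-x) = y - x, not identically 0
(D) d/dt[x^2 + y^2] = 2x*dx/dt + 2y*dy/dt = 2x*y + 2y*(-x) = 0

Only (D) has zero time-derivative. So x^2 + y^2 (the squared radius; trajectories are circles) is the conserved quantity.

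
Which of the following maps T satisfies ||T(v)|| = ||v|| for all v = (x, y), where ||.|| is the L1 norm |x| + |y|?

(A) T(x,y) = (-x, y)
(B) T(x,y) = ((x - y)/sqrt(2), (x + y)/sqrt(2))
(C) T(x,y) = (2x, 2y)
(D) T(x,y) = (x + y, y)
A

A transformation preserves a norm if ||T(v)|| = ||v|| for every v; a single vector where the norm changes rules an option out.

(A) T(x,y) = (-x, y): preserves the norm -- it only permutes the coordinates and/or flips signs, which leaves |x| + |y| unchanged.
(B) T(x,y) = ((x - y)/sqrt(2), (x + y)/sqrt(2)): v = (1, 0) has norm |1| + |0| = 1, but T(v) = (sqrt(2)/2, sqrt(2)/2) has norm sqrt(2) -- not preserved.
(C) T(x,y) = (2x, 2y): v = (1, 0) has norm |1| + |0| = 1, but T(v) = (2, 0) has norm 2 -- not preserved.
(D) T(x,y) = (x + y, y): v = (0, 1) has norm |0| + |1| = 1, but T(v) = (1, 1) has norm 2 -- not preserved.

Therefore the answer is (A).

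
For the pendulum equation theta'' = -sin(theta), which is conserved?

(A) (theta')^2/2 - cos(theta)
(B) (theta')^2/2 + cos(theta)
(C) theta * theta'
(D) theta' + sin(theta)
A

A first integral I satisfies dI/dt = 0 along every solution. Differentiate each option and use the equation of motion:
(A) d/dt[(theta')^2/2 - cos(theta)] = theta' theta'' + sin(theta) theta' = theta'(-sin(theta)) + theta' sin(theta) = 0
(B) d/dt[(theta')^2/2 + cos(theta)] = theta' theta'' - sin(theta) theta' = -2 theta' sin(theta), not identically 0
(C) d/dt[theta * theta'] = (theta')^2 + theta theta'' = (theta')^2 - theta sin(theta), not identically 0
(D) d/dt[theta' + sin(theta)] = theta'' + cos(theta) theta' = -sin(theta) + theta' cos(theta), not identically 0

Only (A) has zero time-derivative. This is the total energy: kinetic (theta')^2/2 plus potential -cos(theta).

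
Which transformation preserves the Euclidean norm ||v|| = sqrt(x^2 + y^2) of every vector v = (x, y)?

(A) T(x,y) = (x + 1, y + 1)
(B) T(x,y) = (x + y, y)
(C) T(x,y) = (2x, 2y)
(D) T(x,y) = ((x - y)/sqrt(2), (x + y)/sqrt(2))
D

A transformation preserves a norm if ||T(v)|| = ||v|| for every v; a single vector where the norm changes rules an option out.

(A) T(x,y) = (x + 1, y + 1): v = (1, 0) has norm sqrt((1)^2 + (0)^2) = 1, but T(v) = (2, 1) has norm sqrt(5) -- not preserved.
(B) T(x,y) = (x + y, y): v = (0, 1) has norm sqrt((0)^2 + (1)^2) = 1, but T(v) = (1, 1) has norm sqrt(2) -- not preserved.
(C) T(x,y) = (2x, 2y): v = (1, 0) has norm sqrt((1)^2 + (0)^2) = 1, but T(v) = (2, 0) has norm 2 -- not preserved.
(D) T(x,y) = ((x - y)/sqrt(2), (x + y)/sqrt(2)): preserves the norm -- it is an orthogonal map (a rotation/reflection), and (sqrt(2)(x - y)/2)^2 + (sqrt(2)(x + y)/2)^2 simplifies to x^2 + y^2.

Therefore the answer is (D).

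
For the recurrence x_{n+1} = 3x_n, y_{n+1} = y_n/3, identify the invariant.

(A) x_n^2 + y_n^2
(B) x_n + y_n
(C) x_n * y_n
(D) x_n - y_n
C

For the recurrence x_{n+1} = 3x_n, y_{n+1} = y_n/3:

x_{n+1} * y_{n+1} = (3x_n) * (y_n/3) = x_n * y_n
The product is conserved.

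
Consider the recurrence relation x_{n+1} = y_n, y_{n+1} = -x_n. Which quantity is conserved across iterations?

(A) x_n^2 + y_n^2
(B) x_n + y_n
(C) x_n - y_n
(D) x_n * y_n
A

For the recurrence x_{n+1} = y_n, y_{n+1} = -x_n:

x_{n+1}^2 + y_{n+1}^2 = y_n^2 + (-x_n)^2 = x_n^2 + y_n^2
The sum of squares is conserved (like energy in a harmonic oscillator).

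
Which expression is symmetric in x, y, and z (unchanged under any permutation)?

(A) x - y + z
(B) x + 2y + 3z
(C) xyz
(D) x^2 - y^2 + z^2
C

A symmetric expression is unchanged when the variables are permuted; here the transformation to test is the swap (x, y) -> (y, x).
A symmetric expression must survive every permutation; the single swap x <-> y already eliminates the distractors, and the keyed expression is also unchanged by x <-> z and y <-> z (each variable enters it in exactly the same way).
Substitute the transformed coordinates into each option and compare with the original:
(A) x - y + z  ->  (y) - (x) + z = -x + y + z   [differs from x - y + z: not invariant]
(B) x + 2y + 3z  ->  (y) + 2(x) + 3z = 2x + y + 3z   [differs from x + 2y + 3z: not invariant]
(C) xyz  ->  (y)(x)z = xyz   [equals xyz: invariant]
(D) x^2 - y^2 + z^2  ->  (y)^2 - (x)^2 + z^2 = -x^2 + y^2 + z^2   [differs from x^2 - y^2 + z^2: not invariant]

Only option (C), xyz, is unchanged by the transformation.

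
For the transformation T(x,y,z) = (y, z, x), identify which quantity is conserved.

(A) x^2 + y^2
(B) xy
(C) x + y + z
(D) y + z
C

Apply T(x,y,z) = (y, z, x) to each option, i.e. replace (x, y, z) by the transformed coordinates.
Substitute the transformed coordinates into each option and compare with the original:
(A) x^2 + y^2  ->  (y)^2 + (z)^2 = y^2 + z^2   [differs from x^2 + y^2: not invariant]
(B) xy  ->  (y)(z) = yz   [differs from xy: not invariant]
(C) x + y + z  ->  (y) + (z) + (x) = x + y + z   [equals x + y + z: invariant]
(D) y + z  ->  (z) + (x) = x + z   [differs from y + z: not invariant]

Only option (C), x + y + z, is unchanged by the transformation.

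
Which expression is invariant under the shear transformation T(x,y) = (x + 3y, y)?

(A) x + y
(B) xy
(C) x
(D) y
D

Under the shear T(x,y) = (x + 3y, y):
Substitute the transformed coordinates into each option and compare with the original:
(A) x + y  ->  (x + 3y) + (y) = x + 4y   [differs from x + y: not invariant]
(B) xy  ->  (x + 3y)(y) = xy + 3y^2   [differs from xy: not invariant]
(C) x  ->  (x + 3y) = x + 3y   [differs from x: not invariant]
(D) y  ->  (y) = y   [equals y: invariant]

Only option (D), y, is unchanged by the transformation.
A horizontal shear moves points parallel to the x-axis, so the y-coordinate (and any function of y alone) is unchanged.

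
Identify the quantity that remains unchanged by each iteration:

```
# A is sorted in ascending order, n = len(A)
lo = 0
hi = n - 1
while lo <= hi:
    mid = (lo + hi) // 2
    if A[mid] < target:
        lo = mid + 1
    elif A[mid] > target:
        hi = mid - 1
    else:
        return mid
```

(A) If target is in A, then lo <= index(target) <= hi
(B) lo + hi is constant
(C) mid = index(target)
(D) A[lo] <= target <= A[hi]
A

A loop invariant must hold before the first iteration and be re-established by every execution of the body.

(A) If target is in A, then lo <= index(target) <= hi: Before the loop [lo, hi] = [0, n-1] covers every index. When A[mid] < target, sortedness puts target strictly to the right of mid, so setting lo = mid + 1 keeps index(target) in [lo, hi]; symmetrically for hi = mid - 1. Hence 'if target is in A then lo <= index(target) <= hi' holds after every iteration, and when lo > hi it proves target is absent.

The other options fail:
(B) lo + hi is constant: each iteration moves exactly one of lo, hi, so lo + hi changes (e.g. 0 + (n-1) becomes (mid+1) + (n-1)).
(C) mid = index(target): mid is just the current probe; it equals index(target) only on the iteration that returns.
(D) A[lo] <= target <= A[hi]: fails when target is not in A (e.g. target < A[0] already violates it before the loop), so it is not maintained in general.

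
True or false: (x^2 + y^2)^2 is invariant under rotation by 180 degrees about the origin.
True

Applying rotation by 180 degrees: x' = x*cos(180 degrees) - y*sin(180 degrees) = -x, y' = x*sin(180 degrees) + y*cos(180 degrees) = -y

Substituting into (x^2 + y^2)^2:
((-x)^2 + (-y)^2)^2
= x^4 + 2x^2y^2 + y^4 = (x^2 + y^2)^2

This equals the original expression (x^2 + y^2)^2, so it IS invariant.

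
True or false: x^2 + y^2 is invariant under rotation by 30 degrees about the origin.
True

Applying rotation by 30 degrees: x' = x*cos(30 degrees) - y*sin(30 degrees) = sqrt(3)x/2 - y/2, y' = x*sin(30 degrees) + y*cos(30 degrees) = x/2 + sqrt(3)y/2

Substituting into x^2 + y^2:
(sqrt(3)x/2 - y/2)^2 + (x/2 + sqrt(3)y/2)^2
= x^2 + y^2

This equals the original expression x^2 + y^2, so it IS invariant.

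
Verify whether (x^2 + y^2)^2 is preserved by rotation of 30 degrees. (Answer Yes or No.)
Yes

Applying rotation by 30 degrees: x' = x*cos(30 degrees) - y*sin(30 degrees) = sqrt(3)x/2 - y/2, y' = x*sin(30 degrees) + y*cos(30 degrees) = x/2 + sqrt(3)y/2

Substituting into (x^2 + y^2)^2:
((sqrt(3)x/2 - y/2)^2 + (x/2 + sqrt(3)y/2)^2)^2
= x^4 + 2x^2y^2 + y^4 = (x^2 + y^2)^2

This equals the original expression (x^2 + y^2)^2, so it IS invariant.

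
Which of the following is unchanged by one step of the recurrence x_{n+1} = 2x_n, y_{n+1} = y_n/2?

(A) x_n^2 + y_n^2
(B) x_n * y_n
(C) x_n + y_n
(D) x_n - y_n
B

For the recurrence x_{n+1} = 2x_n, y_{n+1} = y_n/2:

x_{n+1} * y_{n+1} = (2x_n) * (y_n/2) = x_n * y_n
The product is conserved.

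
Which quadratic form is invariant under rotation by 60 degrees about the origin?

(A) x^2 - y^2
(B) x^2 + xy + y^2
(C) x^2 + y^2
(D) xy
C

Rotation by 60 degrees sends (x, y) to (x/2 - sqrt(3)y/2, sqrt(3)x/2 + y/2).
Substitute the transformed coordinates into each option and compare with the original:
(A) x^2 - y^2  ->  (x/2 - sqrt(3)y/2)^2 - (sqrt(3)x/2 + y/2)^2 = -x^2/2 - sqrt(3)xy + y^2/2   [differs from x^2 - y^2: not invariant]
(B) x^2 + xy + y^2  ->  (x/2 - sqrt(3)y/2)^2 + (x/2 - sqrt(3)y/2)(sqrt(3)x/2 + y/2) + (sqrt(3)x/2 + y/2)^2 = sqrt(3)x^2/4 + x^2 - xy/2 - sqrt(3)y^2/4 + y^2   [differs from x^2 + xy + y^2: not invariant]
(C) x^2 + y^2  ->  (x/2 - sqrt(3)y/2)^2 + (sqrt(3)x/2 + y/2)^2 = x^2 + y^2   [equals x^2 + y^2: invariant]
(D) xy  ->  (x/2 - sqrt(3)y/2)(sqrt(3)x/2 + y/2) = sqrt(3)x^2/4 - xy/2 - sqrt(3)y^2/4   [differs from xy: not invariant]

Only option (C), x^2 + y^2, is unchanged by the transformation.
x^2 + y^2 is the squared distance from the origin, which rotations preserve.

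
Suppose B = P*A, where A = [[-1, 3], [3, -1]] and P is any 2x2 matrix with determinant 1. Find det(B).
-8

By the multiplicative property of determinants, det(B) = det(P*A) = det(P) * det(A) = det(A),
so the determinant is invariant under multiplication by any determinant-1 matrix; we just need det(A).

det(A) = (-1)(-1) - (3)(3) = 1 - 9 = -8

Therefore det(B) = 1 * (-8) = -8.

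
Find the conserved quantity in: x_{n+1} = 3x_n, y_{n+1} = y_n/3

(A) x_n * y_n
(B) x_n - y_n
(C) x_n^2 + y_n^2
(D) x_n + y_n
A

For the recurrence x_{n+1} = 3x_n, y_{n+1} = y_n/3:

x_{n+1} * y_{n+1} = (3x_n) * (y_n/3) = x_n * y_n
The product is conserved.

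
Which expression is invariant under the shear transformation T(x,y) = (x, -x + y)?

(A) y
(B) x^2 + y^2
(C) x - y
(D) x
D

Under the shear T(x,y) = (x, -x + y):
Substitute the transformed coordinates into each option and compare with the original:
(A) y  ->  (-x + y) = -x + y   [differs from y: not invariant]
(B) x^2 + y^2  ->  (x)^2 + (-x + y)^2 = 2x^2 - 2xy + y^2   [differs from x^2 + y^2: not invariant]
(C) x - y  ->  (x) - (-x + y) = 2x - y   [differs from x - y: not invariant]
(D) x  ->  (x) = x   [equals x: invariant]

Only option (D), x, is unchanged by the transformation.
A vertical shear moves points parallel to the y-axis, so the x-coordinate (and any function of x alone) is unchanged.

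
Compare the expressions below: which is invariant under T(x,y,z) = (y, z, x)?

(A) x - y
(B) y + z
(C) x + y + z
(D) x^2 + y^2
C

Apply T(x,y,z) = (y, z, x) to each option, i.e. replace (x, y, z) by the transformed coordinates.
Substitute the transformed coordinates into each option and compare with the original:
(A) x - y  ->  (y) - (z) = y - z   [differs from x - y: not invariant]
(B) y + z  ->  (z) + (x) = x + z   [differs from y + z: not invariant]
(C) x + y + z  ->  (y) + (z) + (x) = x + y + z   [equals x + y + z: invariant]
(D) x^2 + y^2  ->  (y)^2 + (z)^2 = y^2 + z^2   [differs from x^2 + y^2: not invariant]

Only option (C), x + y + z, is unchanged by the transformation.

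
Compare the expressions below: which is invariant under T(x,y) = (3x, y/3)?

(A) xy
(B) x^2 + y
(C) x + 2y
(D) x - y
A

An expression E(x,y) is invariant under T if E(T(x,y)) = E(x,y). Here T(x,y) = (3x, y/3).
Substitute the transformed coordinates into each option and compare with the original:
(A) xy  ->  (3x)(y/3) = xy   [equals xy: invariant]
(B) x^2 + y  ->  (3x)^2 + (y/3) = 9x^2 + y/3   [differs from x^2 + y: not invariant]
(C) x + 2y  ->  (3x) + 2(y/3) = 3x + 2y/3   [differs from x + 2y: not invariant]
(D) x - y  ->  (3x) - (y/3) = 3x - y/3   [differs from x - y: not invariant]

Only option (A), xy, is unchanged by the transformation.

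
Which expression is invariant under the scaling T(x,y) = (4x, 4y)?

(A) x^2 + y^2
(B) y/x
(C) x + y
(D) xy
B

Under the uniform scaling T(x,y) = (4x, 4y):
Substitute the transformed coordinates into each option and compare with the original:
(A) x^2 + y^2  ->  (4x)^2 + (4y)^2 = 16x^2 + 16y^2   [differs from x^2 + y^2: not invariant]
(B) y/x  ->  (4y)/(4x) = y/x   [equals y/x: invariant]
(C) x + y  ->  (4x) + (4y) = 4x + 4y   [differs from x + y: not invariant]
(D) xy  ->  (4x)(4y) = 16xy   [differs from xy: not invariant]

Only option (B), y/x, is unchanged by the transformation.
The common factor 4 cancels in a ratio of coordinates, while sums, products and sums of squares pick up factors of 4 or 16.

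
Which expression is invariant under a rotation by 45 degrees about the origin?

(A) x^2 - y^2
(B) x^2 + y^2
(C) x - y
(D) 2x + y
B

A rotation by 45 degrees sends (x, y) to (sqrt(2)x/2 - sqrt(2)y/2, sqrt(2)x/2 + sqrt(2)y/2).
Substitute the transformed coordinates into each option and compare with the original:
(A) x^2 - y^2  ->  (sqrt(2)x/2 - sqrt(2)y/2)^2 - (sqrt(2)x/2 + sqrt(2)y/2)^2 = -2xy   [differs from x^2 - y^2: not invariant]
(B) x^2 + y^2  ->  (sqrt(2)x/2 - sqrt(2)y/2)^2 + (sqrt(2)x/2 + sqrt(2)y/2)^2 = x^2 + y^2   [equals x^2 + y^2: invariant]
(C) x - y  ->  (sqrt(2)x/2 - sqrt(2)y/2) - (sqrt(2)x/2 + sqrt(2)y/2) = -sqrt(2)y   [differs from x - y: not invariant]
(D) 2x + y  ->  2(sqrt(2)x/2 - sqrt(2)y/2) + (sqrt(2)x/2 + sqrt(2)y/2) = 3sqrt(2)x/2 - sqrt(2)y/2   [differs from 2x + y: not invariant]

Only option (B), x^2 + y^2, is unchanged by the transformation.
Geometrically, x^2 + y^2 is the squared distance from the origin, which every rotation about the origin preserves.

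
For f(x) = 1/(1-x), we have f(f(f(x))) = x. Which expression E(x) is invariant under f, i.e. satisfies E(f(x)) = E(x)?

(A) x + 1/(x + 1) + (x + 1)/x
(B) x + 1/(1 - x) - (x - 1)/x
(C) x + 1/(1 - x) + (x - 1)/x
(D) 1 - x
C

Replace x by f(x) = 1/(1 - x) in each option and simplify. As a quick numerical cross-check, also compare E(3) with E(f(3)) = E(-1/2).

(A) x + 1/(x + 1) + (x + 1)/x  ->  (1/(1 - x)) + 1/((1/(1 - x)) + 1) + ((1/(1 - x)) + 1)/(1/(1 - x)) = (-x^3 + 6x^2 - 11x + 7)/(x^2 - 3x + 2); check: E(3) = 55/12 but E(-1/2) = 1/2.   [not invariant]
(B) x + 1/(1 - x) - (x - 1)/x  ->  (1/(1 - x)) + 1/(1 - (1/(1 - x))) - ((1/(1 - x)) - 1)/(1/(1 - x)) = (x^2(1 - x) - x + (x - 1)^2)/(x(x - 1)); check: E(3) = 11/6 but E(-1/2) = -17/6.   [not invariant]
(C) x + 1/(1 - x) + (x - 1)/x  ->  (1/(1 - x)) + 1/(1 - (1/(1 - x))) + ((1/(1 - x)) - 1)/(1/(1 - x)), which simplifies back to x + 1/(1 - x) + (x - 1)/x; check: E(3) = 19/6, E(-1/2) = 19/6.   [invariant]
(D) 1 - x  ->  1 - (1/(1 - x)) = x/(x - 1); check: E(3) = -2 but E(-1/2) = 3/2.   [not invariant]

Only (C) is unchanged. Indeed f(f(x)) = 1/(1 - 1/(1-x)) = (1-x)/(-x) = (x-1)/x, so E(x) = x + f(x) + f(f(x)) is the sum over the whole 3-cycle; applying f just permutes the three terms cyclically (x -> f(x) -> f(f(x)) -> x), leaving the sum unchanged.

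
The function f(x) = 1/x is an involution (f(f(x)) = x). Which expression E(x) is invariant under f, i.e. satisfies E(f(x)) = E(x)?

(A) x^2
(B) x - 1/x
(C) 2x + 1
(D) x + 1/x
D

Replace x by f(x) = 1/x in each option and simplify. As a quick numerical cross-check, also compare E(5) with E(f(5)) = E(1/5).

(A) x^2  ->  (1/x)^2 = x^(-2); check: E(5) = 25 but E(1/5) = 1/25.   [not invariant]
(B) x - 1/x  ->  (1/x) - 1/(1/x) = -x + 1/x; check: E(5) = 24/5 but E(1/5) = -24/5.   [not invariant]
(C) 2x + 1  ->  2(1/x) + 1 = (x + 2)/x; check: E(5) = 11 but E(1/5) = 7/5.   [not invariant]
(D) x + 1/x  ->  (1/x) + 1/(1/x), which simplifies back to x + 1/x; check: E(5) = 26/5, E(1/5) = 26/5.   [invariant]

Only (D) is unchanged. E is symmetric under swapping x with f(x) = 1/x, which is exactly what an involution does.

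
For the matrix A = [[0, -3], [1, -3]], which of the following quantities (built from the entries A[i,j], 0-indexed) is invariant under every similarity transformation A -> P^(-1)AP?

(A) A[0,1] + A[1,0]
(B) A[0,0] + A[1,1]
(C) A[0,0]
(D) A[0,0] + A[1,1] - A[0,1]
B

A[0,0] + A[1,1] is the trace of A. By the cyclic property of the trace, tr(P^(-1)AP) = tr(APP^(-1)) = tr(A), so it is the same for every matrix similar to A.

The other combinations are not similarity invariants. For example, take P = [[2, 1], [1, 1]] (det P = 1), so P^(-1) = [[1, -1], [-1, 2]] and
B = P^(-1)AP = [[-2, -1], [1, -1]].
Evaluating each option on A and on B:
(A) A[0,1] + A[1,0]: -2 for A, 0 for B -> changes
(B) A[0,0] + A[1,1]: -3 for A, -3 for B -> unchanged
(C) A[0,0]: 0 for A, -2 for B -> changes
(D) A[0,0] + A[1,1] - A[0,1]: 0 for A, -2 for B -> changes

Only (B) A[0,0] + A[1,1] = -3 survives (and it does so for every P, not just this one), so it is the invariant.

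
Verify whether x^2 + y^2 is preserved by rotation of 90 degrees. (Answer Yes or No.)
Yes

Applying rotation by 90 degrees: x' = x*cos(90 degrees) - y*sin(90 degrees) = -y, y' = x*sin(90 degrees) + y*cos(90 degrees) = x

Substituting into x^2 + y^2:
(-y)^2 + (x)^2
= x^2 + y^2

This equals the original expression x^2 + y^2, so it IS invariant.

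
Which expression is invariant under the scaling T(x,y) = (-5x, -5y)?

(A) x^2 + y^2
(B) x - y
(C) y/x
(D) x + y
C

Under the uniform scaling T(x,y) = (-5x, -5y):
Substitute the transformed coordinates into each option and compare with the original:
(A) x^2 + y^2  ->  (-5x)^2 + (-5y)^2 = 25x^2 + 25y^2   [differs from x^2 + y^2: not invariant]
(B) x - y  ->  (-5x) - (-5y) = -5x + 5y   [differs from x - y: not invariant]
(C) y/x  ->  (-5y)/(-5x) = y/x   [equals y/x: invariant]
(D) x + y  ->  (-5x) + (-5y) = -5x - 5y   [differs from x + y: not invariant]

Only option (C), y/x, is unchanged by the transformation.
The common factor -5 cancels in a ratio of coordinates, while sums, products and sums of squares pick up factors of -5 or 25.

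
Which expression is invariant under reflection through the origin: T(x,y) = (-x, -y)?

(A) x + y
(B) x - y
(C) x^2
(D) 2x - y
C

The map is reflection through the origin: T(x,y) = (-x, -y).
Substitute the transformed coordinates into each option and compare with the original:
(A) x + y  ->  (-x) + (-y) = -x - y   [differs from x + y: not invariant]
(B) x - y  ->  (-x) - (-y) = -x + y   [differs from x - y: not invariant]
(C) x^2  ->  (-x)^2 = x^2   [equals x^2: invariant]
(D) 2x - y  ->  2(-x) - (-y) = -2x + y   [differs from 2x - y: not invariant]

Only option (C), x^2, is unchanged by the transformation.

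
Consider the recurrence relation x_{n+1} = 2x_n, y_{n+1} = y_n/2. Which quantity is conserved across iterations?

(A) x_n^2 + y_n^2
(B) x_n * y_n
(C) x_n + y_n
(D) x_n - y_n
B

For the recurrence x_{n+1} = 2x_n, y_{n+1} = y_n/2:

x_{n+1} * y_{n+1} = (2x_n) * (y_n/2) = x_n * y_n
The product is conserved.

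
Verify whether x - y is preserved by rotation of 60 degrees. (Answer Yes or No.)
No

Applying rotation by 60 degrees: x' = x*cos(60 degrees) - y*sin(60 degrees) = x/2 - sqrt(3)y/2, y' = x*sin(60 degrees) + y*cos(60 degrees) = sqrt(3)x/2 + y/2

Substituting into x - y:
(x/2 - sqrt(3)y/2) - (sqrt(3)x/2 + y/2)
= -sqrt(3)x/2 + x/2 - sqrt(3)y/2 - y/2

This differs from the original expression x - y, so it is NOT invariant.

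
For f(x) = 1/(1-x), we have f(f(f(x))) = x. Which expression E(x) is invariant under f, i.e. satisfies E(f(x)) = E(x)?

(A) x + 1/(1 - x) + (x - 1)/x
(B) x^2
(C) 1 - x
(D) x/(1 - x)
A

Replace x by f(x) = 1/(1 - x) in each option and simplify. As a quick numerical cross-check, also compare E(5) with E(f(5)) = E(-1/4).

(A) x + 1/(1 - x) + (x - 1)/x  ->  (1/(1 - x)) + 1/(1 - (1/(1 - x))) + ((1/(1 - x)) - 1)/(1/(1 - x)), which simplifies back to x + 1/(1 - x) + (x - 1)/x; check: E(5) = 111/20, E(-1/4) = 111/20.   [invariant]
(B) x^2  ->  (1/(1 - x))^2 = (x - 1)^(-2); check: E(5) = 25 but E(-1/4) = 1/16.   [not invariant]
(C) 1 - x  ->  1 - (1/(1 - x)) = x/(x - 1); check: E(5) = -4 but E(-1/4) = 5/4.   [not invariant]
(D) x/(1 - x)  ->  (1/(1 - x))/(1 - (1/(1 - x))) = -1/x; check: E(5) = -5/4 but E(-1/4) = -1/5.   [not invariant]

Only (A) is unchanged. Indeed f(f(x)) = 1/(1 - 1/(1-x)) = (1-x)/(-x) = (x-1)/x, so E(x) = x + f(x) + f(f(x)) is the sum over the whole 3-cycle; applying f just permutes the three terms cyclically (x -> f(x) -> f(f(x)) -> x), leaving the sum unchanged.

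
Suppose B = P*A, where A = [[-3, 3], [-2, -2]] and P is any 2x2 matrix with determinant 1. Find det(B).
12

By the multiplicative property of determinants, det(B) = det(P*A) = det(P) * det(A) = det(A),
so the determinant is invariant under multiplication by any determinant-1 matrix; we just need det(A).

det(A) = (-3)(-2) - (3)(-2) = 6 - (-6) = 12

Therefore det(B) = 1 * 12 = 12.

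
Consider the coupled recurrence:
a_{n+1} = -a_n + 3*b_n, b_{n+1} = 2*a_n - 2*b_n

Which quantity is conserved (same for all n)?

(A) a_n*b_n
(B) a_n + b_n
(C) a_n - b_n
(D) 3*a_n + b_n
B

Replace a_n by a_{n+1} = -a_n + 3*b_n and b_n by b_{n+1} = 2*a_n - 2*b_n in each option and simplify:
(A) a_n*b_n  ->  (-a_n + 3*b_n)*(2*a_n - 2*b_n) = -2*a_n^2 + 8*a_n*b_n - 6*b_n^2   [not conserved]
(B) a_n + b_n  ->  (-a_n + 3*b_n) + (2*a_n - 2*b_n) = a_n + b_n   [conserved]
(C) a_n - b_n  ->  (-a_n + 3*b_n) - (2*a_n - 2*b_n) = -3*a_n + 5*b_n   [not conserved]
(D) 3*a_n + b_n  ->  3*(-a_n + 3*b_n) + (2*a_n - 2*b_n) = -a_n + 7*b_n   [not conserved]

Only (B) a_n + b_n returns to itself after one step, so it is the conserved quantity.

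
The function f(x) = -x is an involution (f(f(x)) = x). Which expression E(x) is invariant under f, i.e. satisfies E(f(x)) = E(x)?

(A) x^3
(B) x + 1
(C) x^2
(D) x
C

Replace x by f(x) = -x in each option and simplify. As a quick numerical cross-check, also compare E(5) with E(f(5)) = E(-5).

(A) x^3  ->  (-x)^3 = -x^3; check: E(5) = 125 but E(-5) = -125.   [not invariant]
(B) x + 1  ->  (-x) + 1 = 1 - x; check: E(5) = 6 but E(-5) = -4.   [not invariant]
(C) x^2  ->  (-x)^2, which simplifies back to x^2; check: E(5) = 25, E(-5) = 25.   [invariant]
(D) x  ->  (-x) = -x; check: E(5) = 5 but E(-5) = -5.   [not invariant]

Only (C) is unchanged. E is symmetric under swapping x with f(x) = -x, which is exactly what an involution does.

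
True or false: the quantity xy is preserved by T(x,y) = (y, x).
True

Substitute T(x,y) = (y, x) into the expression and compare with the original.

Original: xy
After applying T: (y)(x) = xy

This is identical to the original xy, so the expression is invariant.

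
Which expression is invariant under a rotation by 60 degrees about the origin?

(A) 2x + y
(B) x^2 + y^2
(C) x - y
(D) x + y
B

A rotation by 60 degrees sends (x, y) to (x/2 - sqrt(3)y/2, sqrt(3)x/2 + y/2).
Substitute the transformed coordinates into each option and compare with the original:
(A) 2x + y  ->  2(x/2 - sqrt(3)y/2) + (sqrt(3)x/2 + y/2) = sqrt(3)x/2 + x - sqrt(3)y + y/2   [differs from 2x + y: not invariant]
(B) x^2 + y^2  ->  (x/2 - sqrt(3)y/2)^2 + (sqrt(3)x/2 + y/2)^2 = x^2 + y^2   [equals x^2 + y^2: invariant]
(C) x - y  ->  (x/2 - sqrt(3)y/2) - (sqrt(3)x/2 + y/2) = -sqrt(3)x/2 + x/2 - sqrt(3)y/2 - y/2   [differs from x - y: not invariant]
(D) x + y  ->  (x/2 - sqrt(3)y/2) + (sqrt(3)x/2 + y/2) = x/2 + sqrt(3)x/2 - sqrt(3)y/2 + y/2   [differs from x + y: not invariant]

Only option (B), x^2 + y^2, is unchanged by the transformation.
Geometrically, x^2 + y^2 is the squared distance from the origin, which every rotation about the origin preserves.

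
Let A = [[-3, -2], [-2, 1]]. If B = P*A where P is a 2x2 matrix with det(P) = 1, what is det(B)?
-7

By the multiplicative property of determinants, det(B) = det(P*A) = det(P) * det(A) = det(A),
so the determinant is invariant under multiplication by any determinant-1 matrix; we just need det(A).

det(A) = (-3)(1) - (-2)(-2) = -3 - 4 = -7

Therefore det(B) = 1 * (-7) = -7.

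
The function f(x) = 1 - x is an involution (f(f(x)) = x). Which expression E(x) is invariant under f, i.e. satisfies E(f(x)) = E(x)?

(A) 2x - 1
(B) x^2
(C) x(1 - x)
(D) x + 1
C

Replace x by f(x) = 1 - x in each option and simplify. As a quick numerical cross-check, also compare E(5) with E(f(5)) = E(-4).

(A) 2x - 1  ->  2(1 - x) - 1 = 1 - 2x; check: E(5) = 9 but E(-4) = -9.   [not invariant]
(B) x^2  ->  (1 - x)^2 = (x - 1)^2; check: E(5) = 25 but E(-4) = 16.   [not invariant]
(C) x(1 - x)  ->  (1 - x)(1 - (1 - x)), which simplifies back to x(1 - x); check: E(5) = -20, E(-4) = -20.   [invariant]
(D) x + 1  ->  (1 - x) + 1 = 2 - x; check: E(5) = 6 but E(-4) = -3.   [not invariant]

Only (C) is unchanged. E is symmetric under swapping x with f(x) = 1 - x, which is exactly what an involution does.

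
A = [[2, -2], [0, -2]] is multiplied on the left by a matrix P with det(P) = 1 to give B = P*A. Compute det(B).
-4

By the multiplicative property of determinants, det(B) = det(P*A) = det(P) * det(A) = det(A),
so the determinant is invariant under multiplication by any determinant-1 matrix; we just need det(A).

det(A) = (2)(-2) - (-2)(0) = -4 - 0 = -4

Therefore det(B) = 1 * (-4) = -4.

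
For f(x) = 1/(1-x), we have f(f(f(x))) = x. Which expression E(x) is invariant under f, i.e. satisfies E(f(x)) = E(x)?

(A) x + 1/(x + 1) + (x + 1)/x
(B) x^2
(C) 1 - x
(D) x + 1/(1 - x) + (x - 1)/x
D

Replace x by f(x) = 1/(1 - x) in each option and simplify. As a quick numerical cross-check, also compare E(4) with E(f(4)) = E(-1/3).

(A) x + 1/(x + 1) + (x + 1)/x  ->  (1/(1 - x)) + 1/((1/(1 - x)) + 1) + ((1/(1 - x)) + 1)/(1/(1 - x)) = (-x^3 + 6x^2 - 11x + 7)/(x^2 - 3x + 2); check: E(4) = 109/20 but E(-1/3) = -5/6.   [not invariant]
(B) x^2  ->  (1/(1 - x))^2 = (x - 1)^(-2); check: E(4) = 16 but E(-1/3) = 1/9.   [not invariant]
(C) 1 - x  ->  1 - (1/(1 - x)) = x/(x - 1); check: E(4) = -3 but E(-1/3) = 4/3.   [not invariant]
(D) x + 1/(1 - x) + (x - 1)/x  ->  (1/(1 - x)) + 1/(1 - (1/(1 - x))) + ((1/(1 - x)) - 1)/(1/(1 - x)), which simplifies back to x + 1/(1 - x) + (x - 1)/x; check: E(4) = 53/12, E(-1/3) = 53/12.   [invariant]

Only (D) is unchanged. Indeed f(f(x)) = 1/(1 - 1/(1-x)) = (1-x)/(-x) = (x-1)/x, so E(x) = x + f(x) + f(f(x)) is the sum over the whole 3-cycle; applying f just permutes the three terms cyclically (x -> f(x) -> f(f(x)) -> x), leaving the sum unchanged.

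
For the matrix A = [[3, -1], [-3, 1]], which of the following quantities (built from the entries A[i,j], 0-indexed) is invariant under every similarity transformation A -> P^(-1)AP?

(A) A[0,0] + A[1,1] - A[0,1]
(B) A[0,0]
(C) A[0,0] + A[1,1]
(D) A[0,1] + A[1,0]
C

A[0,0] + A[1,1] is the trace of A. By the cyclic property of the trace, tr(P^(-1)AP) = tr(APP^(-1)) = tr(A), so it is the same for every matrix similar to A.

The other combinations are not similarity invariants. For example, take P = [[1, 2], [0, 1]] (det P = 1), so P^(-1) = [[1, -2], [0, 1]] and
B = P^(-1)AP = [[9, 15], [-3, -5]].
Evaluating each option on A and on B:
(A) A[0,0] + A[1,1] - A[0,1]: 5 for A, -11 for B -> changes
(B) A[0,0]: 3 for A, 9 for B -> changes
(C) A[0,0] + A[1,1]: 4 for A, 4 for B -> unchanged
(D) A[0,1] + A[1,0]: -4 for A, 12 for B -> changes

Only (C) A[0,0] + A[1,1] = 4 survives (and it does so for every P, not just this one), so it is the invariant.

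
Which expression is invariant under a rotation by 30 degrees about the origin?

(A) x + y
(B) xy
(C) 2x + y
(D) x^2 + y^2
D

A rotation by 30 degrees sends (x, y) to (sqrt(3)x/2 - y/2, x/2 + sqrt(3)y/2).
Substitute the transformed coordinates into each option and compare with the original:
(A) x + y  ->  (sqrt(3)x/2 - y/2) + (x/2 + sqrt(3)y/2) = x/2 + sqrt(3)x/2 - y/2 + sqrt(3)y/2   [differs from x + y: not invariant]
(B) xy  ->  (sqrt(3)x/2 - y/2)(x/2 + sqrt(3)y/2) = sqrt(3)x^2/4 + xy/2 - sqrt(3)y^2/4   [differs from xy: not invariant]
(C) 2x + y  ->  2(sqrt(3)x/2 - y/2) + (x/2 + sqrt(3)y/2) = x/2 + sqrt(3)x - y + sqrt(3)y/2   [differs from 2x + y: not invariant]
(D) x^2 + y^2  ->  (sqrt(3)x/2 - y/2)^2 + (x/2 + sqrt(3)y/2)^2 = x^2 + y^2   [equals x^2 + y^2: invariant]

Only option (D), x^2 + y^2, is unchanged by the transformation.
Geometrically, x^2 + y^2 is the squared distance from the origin, which every rotation about the origin preserves.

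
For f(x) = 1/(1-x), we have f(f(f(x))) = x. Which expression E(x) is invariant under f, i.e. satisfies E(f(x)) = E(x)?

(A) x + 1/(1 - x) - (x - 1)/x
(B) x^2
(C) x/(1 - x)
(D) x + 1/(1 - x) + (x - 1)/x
D

Replace x by f(x) = 1/(1 - x) in each option and simplify. As a quick numerical cross-check, also compare E(4) with E(f(4)) = E(-1/3).

(A) x + 1/(1 - x) - (x - 1)/x  ->  (1/(1 - x)) + 1/(1 - (1/(1 - x))) - ((1/(1 - x)) - 1)/(1/(1 - x)) = (x^2(1 - x) - x + (x - 1)^2)/(x(x - 1)); check: E(4) = 35/12 but E(-1/3) = -43/12.   [not invariant]
(B) x^2  ->  (1/(1 - x))^2 = (x - 1)^(-2); check: E(4) = 16 but E(-1/3) = 1/9.   [not invariant]
(C) x/(1 - x)  ->  (1/(1 - x))/(1 - (1/(1 - x))) = -1/x; check: E(4) = -4/3 but E(-1/3) = -1/4.   [not invariant]
(D) x + 1/(1 - x) + (x - 1)/x  ->  (1/(1 - x)) + 1/(1 - (1/(1 - x))) + ((1/(1 - x)) - 1)/(1/(1 - x)), which simplifies back to x + 1/(1 - x) + (x - 1)/x; check: E(4) = 53/12, E(-1/3) = 53/12.   [invariant]

Only (D) is unchanged. Indeed f(f(x)) = 1/(1 - 1/(1-x)) = (1-x)/(-x) = (x-1)/x, so E(x) = x + f(x) + f(f(x)) is the sum over the whole 3-cycle; applying f just permutes the three terms cyclically (x -> f(x) -> f(f(x)) -> x), leaving the sum unchanged.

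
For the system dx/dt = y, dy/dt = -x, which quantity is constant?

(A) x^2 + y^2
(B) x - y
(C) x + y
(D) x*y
A

A first integral I satisfies dI/dt = 0 along every solution. Differentiate each option and use the equation of motion:
(A) d/dt[x^2 + y^2] = 2x*dx/dt + 2y*dy/dt = 2x*y + 2y*(-x) = 0
(B) d/dt[x - y] = y - (-x) = x + y, not identically 0
(C) d/dt[x + y] = y + (-x) = y - x, not identically 0
(D) d/dt[x*y] = (dx/dt)y + x(dy/dt) = y^2 - x^2, not identically 0

Only (A) has zero time-derivative. So x^2 + y^2 (the squared radius; trajectories are circles) is the conserved quantity.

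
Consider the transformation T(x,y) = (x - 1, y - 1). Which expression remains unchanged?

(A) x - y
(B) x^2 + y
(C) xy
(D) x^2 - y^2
A

An expression E(x,y) is invariant under T if E(T(x,y)) = E(x,y). Here T(x,y) = (x - 1, y - 1).
Substitute the transformed coordinates into each option and compare with the original:
(A) x - y  ->  (x - 1) - (y - 1) = x - y   [equals x - y: invariant]
(B) x^2 + y  ->  (x - 1)^2 + (y - 1) = x^2 - 2x + y   [differs from x^2 + y: not invariant]
(C) xy  ->  (x - 1)(y - 1) = xy - x - y + 1   [differs from xy: not invariant]
(D) x^2 - y^2  ->  (x - 1)^2 - (y - 1)^2 = x^2 - 2x - y^2 + 2y   [differs from x^2 - y^2: not invariant]

Only option (A), x - y, is unchanged by the transformation.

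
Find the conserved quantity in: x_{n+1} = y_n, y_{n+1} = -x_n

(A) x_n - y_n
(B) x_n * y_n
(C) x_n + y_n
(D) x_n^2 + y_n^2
D

For the recurrence x_{n+1} = y_n, y_{n+1} = -x_n:

x_{n+1}^2 + y_{n+1}^2 = y_n^2 + (-x_n)^2 = x_n^2 + y_n^2
The sum of squares is conserved (like energy in a harmonic oscillator).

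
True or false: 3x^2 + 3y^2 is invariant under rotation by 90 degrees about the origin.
True

Applying rotation by 90 degrees: x' = x*cos(90 degrees) - y*sin(90 degrees) = -y, y' = x*sin(90 degrees) + y*cos(90 degrees) = x

Substituting into 3x^2 + 3y^2:
3(-y)^2 + 3(x)^2
= 3x^2 + 3y^2

This equals the original expression 3x^2 + 3y^2, so it IS invariant.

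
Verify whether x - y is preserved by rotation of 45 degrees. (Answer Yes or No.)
No

Applying rotation by 45 degrees: x' = x*cos(45 degrees) - y*sin(45 degrees) = sqrt(2)x/2 - sqrt(2)y/2, y' = x*sin(45 degrees) + y*cos(45 degrees) = sqrt(2)x/2 + sqrt(2)y/2

Substituting into x - y:
(sqrt(2)x/2 - sqrt(2)y/2) - (sqrt(2)x/2 + sqrt(2)y/2)
= -sqrt(2)y

This differs from the original expression x - y, so it is NOT invariant.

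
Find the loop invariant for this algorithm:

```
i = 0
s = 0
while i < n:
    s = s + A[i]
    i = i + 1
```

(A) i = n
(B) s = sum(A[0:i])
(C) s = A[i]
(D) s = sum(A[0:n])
B

A loop invariant must hold before the first iteration and be re-established by every execution of the body.

(B) s = sum(A[0:i]): Initially i = 0 and s = 0 = sum of the empty slice A[0:0]. If s = sum(A[0:i]) holds at the top of an iteration, the body sets s to sum(A[0:i]) + A[i] = sum(A[0:i+1]) and then i to i+1, so s = sum(A[0:i]) holds again. At exit i = n, giving s = sum(A[0:n]).

The other options fail:
(A) i = n: false initially (i = 0); it is the exit condition, not an invariant.
(C) s = A[i]: after the first iteration s = A[0] but i = 1, so s = A[i] compares s with the wrong element (and fails in general).
(D) s = sum(A[0:n]): false before the loop (s = 0, not the full sum) -- it only becomes true at exit.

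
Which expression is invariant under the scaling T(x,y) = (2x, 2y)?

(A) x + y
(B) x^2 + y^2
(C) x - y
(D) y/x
D

Under the uniform scaling T(x,y) = (2x, 2y):
Substitute the transformed coordinates into each option and compare with the original:
(A) x + y  ->  (2x) + (2y) = 2x + 2y   [differs from x + y: not invariant]
(B) x^2 + y^2  ->  (2x)^2 + (2y)^2 = 4x^2 + 4y^2   [differs from x^2 + y^2: not invariant]
(C) x - y  ->  (2x) - (2y) = 2x - 2y   [differs from x - y: not invariant]
(D) y/x  ->  (2y)/(2x) = y/x   [equals y/x: invariant]

Only option (D), y/x, is unchanged by the transformation.
The common factor 2 cancels in a ratio of coordinates, while sums, products and sums of squares pick up factors of 2 or 4.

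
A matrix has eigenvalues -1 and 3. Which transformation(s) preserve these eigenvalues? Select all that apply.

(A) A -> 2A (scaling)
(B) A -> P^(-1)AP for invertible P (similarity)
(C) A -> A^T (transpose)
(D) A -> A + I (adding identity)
B and C

Eigenvalues are preserved by:
1. Similarity transformations: A -> P^(-1)AP (same characteristic polynomial)
2. Transpose: A^T has the same eigenvalues as A

Eigenvalues are NOT preserved by:
- Adding identity: eigenvalues become -1+1, 3+1
- Scaling: eigenvalues become -2, 6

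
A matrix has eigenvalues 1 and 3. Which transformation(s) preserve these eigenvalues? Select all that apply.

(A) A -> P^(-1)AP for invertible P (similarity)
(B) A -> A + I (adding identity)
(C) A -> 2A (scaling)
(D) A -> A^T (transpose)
A and D

Eigenvalues are preserved by:
1. Similarity transformations: A -> P^(-1)AP (same characteristic polynomial)
2. Transpose: A^T has the same eigenvalues as A

Eigenvalues are NOT preserved by:
- Adding identity: eigenvalues become 1+1, 3+1
- Scaling: eigenvalues become 2, 6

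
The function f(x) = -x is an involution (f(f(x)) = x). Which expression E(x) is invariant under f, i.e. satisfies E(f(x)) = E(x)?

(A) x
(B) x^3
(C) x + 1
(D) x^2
D

Replace x by f(x) = -x in each option and simplify. As a quick numerical cross-check, also compare E(3) with E(f(3)) = E(-3).

(A) x  ->  (-x) = -x; check: E(3) = 3 but E(-3) = -3.   [not invariant]
(B) x^3  ->  (-x)^3 = -x^3; check: E(3) = 27 but E(-3) = -27.   [not invariant]
(C) x + 1  ->  (-x) + 1 = 1 - x; check: E(3) = 4 but E(-3) = -2.   [not invariant]
(D) x^2  ->  (-x)^2, which simplifies back to x^2; check: E(3) = 9, E(-3) = 9.   [invariant]

Only (D) is unchanged. E is symmetric under swapping x with f(x) = -x, which is exactly what an involution does.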